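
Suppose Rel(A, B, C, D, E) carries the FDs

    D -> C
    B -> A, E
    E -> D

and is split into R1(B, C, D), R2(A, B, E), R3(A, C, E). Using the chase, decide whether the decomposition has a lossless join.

Chase test. Columns are A, B, C, D, E; row i has aⱼ where attribute j ∈ Ri, else bᵢⱼ.
Initial tableau (one row per fragment):
  row 1: b11 a2 a3 a4 b15
  row 2: a1 a2 b23 b24 a5
  row 3: a1 b32 a3 b34 a5
Rows 1 and 2 agree on B; apply B→A, E and equate their A, E entries.
Rows 1 and 2 agree on E; apply E→D and equate their D entries.
Rows 1 and 3 agree on E; apply E→D and equate their D entries.
Rows 1 and 2 agree on D; apply D→C and equate their C entries.
Row 1 is now all distinguished symbols — the join is lossless.

Yes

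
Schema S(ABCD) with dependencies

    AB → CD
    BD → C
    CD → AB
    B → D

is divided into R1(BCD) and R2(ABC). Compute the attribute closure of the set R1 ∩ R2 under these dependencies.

ABCD

R1 ∩ R2 = {BC}.
B → D applies, adding D
CD → AB applies, adding A
Closure: {ABCD}.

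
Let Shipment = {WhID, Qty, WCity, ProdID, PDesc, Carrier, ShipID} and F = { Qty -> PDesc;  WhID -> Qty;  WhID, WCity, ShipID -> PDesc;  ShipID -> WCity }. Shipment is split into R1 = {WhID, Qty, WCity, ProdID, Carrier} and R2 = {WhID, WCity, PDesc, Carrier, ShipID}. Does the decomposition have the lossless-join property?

Common attributes: R1 ∩ R2 = {WhID, WCity, Carrier}.
Closure of {WhID, WCity, Carrier}: WhID → Qty applies, adding Qty; Qty → PDesc applies, adding PDesc. So (WhID, WCity, Carrier)⁺ = {WhID, Qty, WCity, PDesc, Carrier}.
The closure contains neither all of R1 = {WhID, Qty, WCity, ProdID, Carrier} nor all of R2 = {WhID, WCity, PDesc, Carrier, ShipID}, so the common attributes are not a superkey of either fragment. The join is lossy.

No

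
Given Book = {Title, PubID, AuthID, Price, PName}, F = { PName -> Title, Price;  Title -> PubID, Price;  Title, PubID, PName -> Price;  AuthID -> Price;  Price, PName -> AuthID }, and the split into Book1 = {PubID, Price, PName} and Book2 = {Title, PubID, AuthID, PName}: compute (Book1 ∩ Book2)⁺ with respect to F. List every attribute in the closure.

Book1 ∩ Book2 = {PubID, PName}.
PName → Title, Price applies, adding Title, Price
Price, PName → AuthID applies, adding AuthID
Closure: {Title, PubID, AuthID, Price, PName}.

Title, PubID, AuthID, Price, PName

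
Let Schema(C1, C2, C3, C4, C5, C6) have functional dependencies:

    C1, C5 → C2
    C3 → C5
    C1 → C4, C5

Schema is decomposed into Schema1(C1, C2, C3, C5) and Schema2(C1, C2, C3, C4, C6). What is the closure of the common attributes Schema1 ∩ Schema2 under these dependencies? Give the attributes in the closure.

C1, C2, C3, C4, C5

Schema1 ∩ Schema2 = {C1, C2, C3}.
C3 → C5 applies, adding C5
C1 → C4, C5 applies, adding C4
Closure: {C1, C2, C3, C4, C5}.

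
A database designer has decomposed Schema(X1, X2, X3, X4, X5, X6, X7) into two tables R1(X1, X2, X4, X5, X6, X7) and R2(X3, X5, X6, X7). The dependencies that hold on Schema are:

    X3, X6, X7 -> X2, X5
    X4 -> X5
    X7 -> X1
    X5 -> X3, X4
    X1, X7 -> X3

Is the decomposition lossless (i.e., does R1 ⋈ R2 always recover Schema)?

Yes

Common attributes: R1 ∩ R2 = {X5, X6, X7}.
Closure of {X5, X6, X7}: X7 → X1 applies, adding X1; X5 → X3, X4 applies, adding X3, X4; X3, X6, X7 → X2, X5 applies, adding X2. So (X5, X6, X7)⁺ = {X1, X2, X3, X4, X5, X6, X7}.
This closure contains every attribute of R1, so R1 ∩ R2 → R1. The join is lossless.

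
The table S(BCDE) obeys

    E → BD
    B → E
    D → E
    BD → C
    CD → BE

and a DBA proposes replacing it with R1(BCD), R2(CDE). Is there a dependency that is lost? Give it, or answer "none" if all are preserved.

none

E → BD: restricted closure across fragments reaches BD.
B → E: restricted closure across fragments reaches E.
D → E lies within R2.
BD → C lies within R1.
CD → BE: restricted closure across fragments reaches BE.
Every dependency is enforceable on the fragments, so the decomposition is dependency-preserving.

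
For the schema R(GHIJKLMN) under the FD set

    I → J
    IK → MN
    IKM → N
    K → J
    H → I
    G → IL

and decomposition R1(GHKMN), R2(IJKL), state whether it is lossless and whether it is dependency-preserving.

Lossless test: (K)⁺ = {JK}, which is a superkey of neither fragment — lossy.
Dependency preservation: the restricted closure of {IK} across the fragments never reaches {MN}, so IK → MN cannot be enforced without a join — not preserved.

lossy and not dependency-preserving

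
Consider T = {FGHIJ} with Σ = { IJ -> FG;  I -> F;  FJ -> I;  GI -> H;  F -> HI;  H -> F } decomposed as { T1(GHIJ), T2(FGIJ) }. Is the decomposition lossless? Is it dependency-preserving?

lossless and dependency-preserving

Lossless test: (GIJ)⁺ = {FGHIJ}, which contains all of one fragment — lossless.
Dependency preservation: F → HI; H → F are not contained in any single fragment, but the restricted closure of each left-hand side across the fragments still reaches the right-hand side; the remaining FDs each lie inside some fragment. All dependencies are preserved.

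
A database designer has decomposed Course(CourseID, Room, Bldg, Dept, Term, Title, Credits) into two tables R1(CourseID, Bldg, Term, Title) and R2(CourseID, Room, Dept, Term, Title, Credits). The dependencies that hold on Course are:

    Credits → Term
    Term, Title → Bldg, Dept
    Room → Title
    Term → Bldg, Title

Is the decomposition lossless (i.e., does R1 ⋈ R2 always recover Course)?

Common attributes: R1 ∩ R2 = {CourseID, Term, Title}.
Closure of {CourseID, Term, Title}: Term, Title → Bldg, Dept applies, adding Bldg, Dept. So (CourseID, Term, Title)⁺ = {CourseID, Bldg, Dept, Term, Title}.
This closure contains every attribute of R1, so R1 ∩ R2 → R1. The join is lossless.

Yes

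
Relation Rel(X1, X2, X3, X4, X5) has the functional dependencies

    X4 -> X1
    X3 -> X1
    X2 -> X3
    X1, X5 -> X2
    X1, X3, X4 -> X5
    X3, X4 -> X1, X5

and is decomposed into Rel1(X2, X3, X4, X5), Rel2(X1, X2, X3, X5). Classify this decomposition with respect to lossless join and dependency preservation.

Lossless test: (X2, X3, X5)⁺ = {X1, X2, X3, X5}, which contains all of one fragment — lossless.
Dependency preservation: the restricted closure of {X4} across the fragments never reaches {X1}, so X4 → X1 cannot be enforced without a join — not preserved.

lossless but not dependency-preserving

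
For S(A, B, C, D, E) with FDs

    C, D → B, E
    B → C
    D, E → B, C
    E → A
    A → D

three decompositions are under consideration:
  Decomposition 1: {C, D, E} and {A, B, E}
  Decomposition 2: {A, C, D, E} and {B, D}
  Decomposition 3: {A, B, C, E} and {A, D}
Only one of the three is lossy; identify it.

Decomposition 1: common = {E}, closure = {A, B, C, D, E} → lossless.
Decomposition 2: common = {D}, closure = {D} → lossy.
Decomposition 3: common = {A}, closure = {A, D} → lossless.

Decomposition 2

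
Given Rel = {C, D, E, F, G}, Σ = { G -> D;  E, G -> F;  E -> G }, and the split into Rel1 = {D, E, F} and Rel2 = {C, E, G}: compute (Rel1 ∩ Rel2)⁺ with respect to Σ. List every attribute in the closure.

D, E, F, G

Rel1 ∩ Rel2 = {E}.
E → G applies, adding G
G → D applies, adding D
E, G → F applies, adding F
Closure: {D, E, F, G}.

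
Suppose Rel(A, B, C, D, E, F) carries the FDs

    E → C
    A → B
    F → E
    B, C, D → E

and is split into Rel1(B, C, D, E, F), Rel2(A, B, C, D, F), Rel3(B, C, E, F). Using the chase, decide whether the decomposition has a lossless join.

Chase test. Columns are A, B, C, D, E, F; row i has aⱼ where attribute j ∈ Reli, else bᵢⱼ.
Initial tableau (one row per fragment):
  row 1: b11 a2 a3 a4 a5 a6
  row 2: a1 a2 a3 a4 b25 a6
  row 3: b31 a2 a3 b34 a5 a6
Rows 1 and 2 agree on F; apply F→E and equate their E entries.
Row 2 is now all distinguished symbols — the join is lossless.

Yes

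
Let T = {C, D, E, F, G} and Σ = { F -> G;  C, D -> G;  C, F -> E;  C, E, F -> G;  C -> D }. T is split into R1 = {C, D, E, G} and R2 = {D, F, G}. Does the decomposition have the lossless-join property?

Common attributes: R1 ∩ R2 = {D, G}.
No dependency enlarges {D, G}, so (D, G)⁺ = {D, G}.
The closure contains neither all of R1 = {C, D, E, G} nor all of R2 = {D, F, G}, so the common attributes are not a superkey of either fragment. The join is lossy.

No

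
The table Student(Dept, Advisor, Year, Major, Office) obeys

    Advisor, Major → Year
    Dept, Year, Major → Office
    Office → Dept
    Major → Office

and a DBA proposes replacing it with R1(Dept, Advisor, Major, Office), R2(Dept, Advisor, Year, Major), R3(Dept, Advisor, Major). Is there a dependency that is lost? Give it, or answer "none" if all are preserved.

none

Advisor, Major → Year lies within R2.
Dept, Year, Major → Office: restricted closure across fragments reaches Office.
Office → Dept lies within R1.
Major → Office lies within R1.
Every dependency is enforceable on the fragments, so the decomposition is dependency-preserving.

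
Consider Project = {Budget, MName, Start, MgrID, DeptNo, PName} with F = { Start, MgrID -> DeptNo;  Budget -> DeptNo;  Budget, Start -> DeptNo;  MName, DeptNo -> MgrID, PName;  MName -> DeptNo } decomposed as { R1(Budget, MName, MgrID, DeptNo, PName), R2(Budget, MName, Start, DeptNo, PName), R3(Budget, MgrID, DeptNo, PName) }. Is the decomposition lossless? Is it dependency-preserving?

lossless but not dependency-preserving

Lossless test (chase): Rows 1 and 2 agree on MName, DeptNo; apply MName, DeptNo→MgrID, PName and equate their MgrID, PName entries. Row 2 is now all distinguished symbols — the join is lossless.
Dependency preservation: the restricted closure of {Start, MgrID} across the fragments never reaches {DeptNo}, so Start, MgrID → DeptNo cannot be enforced without a join — not preserved.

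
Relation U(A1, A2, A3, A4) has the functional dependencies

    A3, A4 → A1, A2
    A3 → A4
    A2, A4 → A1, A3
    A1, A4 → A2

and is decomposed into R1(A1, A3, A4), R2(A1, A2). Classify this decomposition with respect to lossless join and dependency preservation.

Lossless test: (A1)⁺ = {A1}, which is a superkey of neither fragment — lossy.
Dependency preservation: the restricted closure of {A3, A4} across the fragments never reaches {A1, A2}, so A3, A4 → A1, A2 cannot be enforced without a join — not preserved.

lossy and not dependency-preserving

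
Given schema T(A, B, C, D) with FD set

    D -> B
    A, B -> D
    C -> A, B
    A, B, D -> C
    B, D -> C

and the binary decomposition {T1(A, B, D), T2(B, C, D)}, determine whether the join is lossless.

Common attributes: T1 ∩ T2 = {B, D}.
Closure of {B, D}: B, D → C applies, adding C; C → A, B applies, adding A. So (B, D)⁺ = {A, B, C, D}.
This closure contains every attribute of T1, so T1 ∩ T2 → T1. The join is lossless.

Yes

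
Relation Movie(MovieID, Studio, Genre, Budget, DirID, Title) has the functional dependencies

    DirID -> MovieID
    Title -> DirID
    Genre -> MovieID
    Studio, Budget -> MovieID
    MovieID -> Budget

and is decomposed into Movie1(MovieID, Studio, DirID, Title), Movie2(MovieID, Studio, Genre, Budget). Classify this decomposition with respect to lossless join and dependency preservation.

Lossless test: (MovieID, Studio)⁺ = {MovieID, Studio, Budget}, which is a superkey of neither fragment — lossy.
Dependency preservation: every FD's attributes lie within a single fragment, so each can be enforced locally — preserved.

lossy but dependency-preserving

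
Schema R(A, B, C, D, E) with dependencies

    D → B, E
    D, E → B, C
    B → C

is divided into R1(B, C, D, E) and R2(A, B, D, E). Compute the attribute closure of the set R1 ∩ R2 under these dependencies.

R1 ∩ R2 = {B, D, E}.
D, E → B, C applies, adding C
Closure: {B, C, D, E}.

B, C, D, E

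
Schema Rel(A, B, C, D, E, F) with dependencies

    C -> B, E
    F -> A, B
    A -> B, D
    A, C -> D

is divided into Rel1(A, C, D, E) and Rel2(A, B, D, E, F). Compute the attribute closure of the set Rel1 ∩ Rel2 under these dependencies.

A, B, D, E

Rel1 ∩ Rel2 = {A, D, E}.
A → B, D applies, adding B
Closure: {A, B, D, E}.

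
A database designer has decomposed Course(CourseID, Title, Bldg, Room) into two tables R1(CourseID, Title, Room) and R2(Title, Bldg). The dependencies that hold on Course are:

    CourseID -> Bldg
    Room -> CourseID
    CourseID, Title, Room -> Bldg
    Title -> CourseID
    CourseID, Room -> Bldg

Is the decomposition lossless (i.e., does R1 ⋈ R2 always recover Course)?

Common attributes: R1 ∩ R2 = {Title}.
Closure of {Title}: Title → CourseID applies, adding CourseID; CourseID → Bldg applies, adding Bldg. So (Title)⁺ = {CourseID, Title, Bldg}.
This closure contains every attribute of R2, so R1 ∩ R2 → R2. The join is lossless.

Yes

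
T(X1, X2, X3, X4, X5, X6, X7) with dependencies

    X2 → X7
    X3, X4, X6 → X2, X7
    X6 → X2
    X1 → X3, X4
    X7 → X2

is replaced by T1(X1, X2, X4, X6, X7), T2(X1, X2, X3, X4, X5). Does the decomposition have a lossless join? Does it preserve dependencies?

lossy but dependency-preserving

Lossless test: (X1, X2, X4)⁺ = {X1, X2, X3, X4, X7}, which is a superkey of neither fragment — lossy.
Dependency preservation: X3, X4, X6 → X2, X7 is not contained in any single fragment, but the restricted closure of its left-hand side across the fragments still reaches the right-hand side; the remaining FDs each lie inside some fragment. All dependencies are preserved.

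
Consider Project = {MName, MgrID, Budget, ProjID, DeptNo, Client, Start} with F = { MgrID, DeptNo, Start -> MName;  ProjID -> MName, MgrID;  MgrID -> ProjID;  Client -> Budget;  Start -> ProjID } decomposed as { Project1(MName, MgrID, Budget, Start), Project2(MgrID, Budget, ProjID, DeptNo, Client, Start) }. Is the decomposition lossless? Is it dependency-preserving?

lossless and dependency-preserving

Lossless test: (MgrID, Budget, Start)⁺ = {MName, MgrID, Budget, ProjID, Start}, which contains all of one fragment — lossless.
Dependency preservation: MgrID, DeptNo, Start → MName; ProjID → MName, MgrID are not contained in any single fragment, but the restricted closure of each left-hand side across the fragments still reaches the right-hand side; the remaining FDs each lie inside some fragment. All dependencies are preserved.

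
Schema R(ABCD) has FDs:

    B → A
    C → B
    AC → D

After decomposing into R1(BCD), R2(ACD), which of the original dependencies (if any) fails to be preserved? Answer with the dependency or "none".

Check B → A: no single fragment contains all of {AB}, and the restricted closure of {B} across the fragments never reaches {A}.
C → B is preserved.
AC → D is preserved.

B → A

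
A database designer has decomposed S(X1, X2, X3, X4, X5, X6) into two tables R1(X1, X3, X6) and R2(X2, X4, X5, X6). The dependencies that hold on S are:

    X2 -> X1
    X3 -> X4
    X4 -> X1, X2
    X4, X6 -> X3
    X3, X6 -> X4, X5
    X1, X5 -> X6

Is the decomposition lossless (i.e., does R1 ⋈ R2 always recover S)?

No

Common attributes: R1 ∩ R2 = {X6}.
No dependency enlarges {X6}, so (X6)⁺ = {X6}.
The closure contains neither all of R1 = {X1, X3, X6} nor all of R2 = {X2, X4, X5, X6}, so the common attributes are not a superkey of either fragment. The join is lossy.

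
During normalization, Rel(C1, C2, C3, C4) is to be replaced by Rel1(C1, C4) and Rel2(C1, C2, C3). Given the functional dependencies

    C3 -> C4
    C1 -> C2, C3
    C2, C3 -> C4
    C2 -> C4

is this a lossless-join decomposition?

Yes

Common attributes: Rel1 ∩ Rel2 = {C1}.
Closure of {C1}: C1 → C2, C3 applies, adding C2, C3; C2, C3 → C4 applies, adding C4. So (C1)⁺ = {C1, C2, C3, C4}.
This closure contains every attribute of Rel1, so Rel1 ∩ Rel2 → Rel1. The join is lossless.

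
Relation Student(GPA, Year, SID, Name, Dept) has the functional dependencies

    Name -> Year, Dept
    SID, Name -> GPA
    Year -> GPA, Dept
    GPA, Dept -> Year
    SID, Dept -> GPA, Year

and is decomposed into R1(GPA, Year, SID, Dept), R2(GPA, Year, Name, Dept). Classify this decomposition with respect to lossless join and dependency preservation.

Lossless test: (GPA, Year, Dept)⁺ = {GPA, Year, Dept}, which is a superkey of neither fragment — lossy.
Dependency preservation: SID, Name → GPA is not contained in any single fragment, but the restricted closure of its left-hand side across the fragments still reaches the right-hand side; the remaining FDs each lie inside some fragment. All dependencies are preserved.

lossy but dependency-preserving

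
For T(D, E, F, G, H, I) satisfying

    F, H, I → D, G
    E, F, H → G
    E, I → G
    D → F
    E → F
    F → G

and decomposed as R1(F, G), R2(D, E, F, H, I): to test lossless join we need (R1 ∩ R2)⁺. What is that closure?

F, G

R1 ∩ R2 = {F}.
F → G applies, adding G
Closure: {F, G}.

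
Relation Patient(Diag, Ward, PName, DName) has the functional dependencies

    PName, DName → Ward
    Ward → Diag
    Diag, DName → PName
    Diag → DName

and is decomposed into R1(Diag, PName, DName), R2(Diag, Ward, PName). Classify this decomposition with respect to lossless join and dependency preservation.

Lossless test: (Diag, PName)⁺ = {Diag, Ward, PName, DName}, which contains all of one fragment — lossless.
Dependency preservation: PName, DName → Ward is not contained in any single fragment, but the restricted closure of its left-hand side across the fragments still reaches the right-hand side; the remaining FDs each lie inside some fragment. All dependencies are preserved.

lossless and dependency-preserving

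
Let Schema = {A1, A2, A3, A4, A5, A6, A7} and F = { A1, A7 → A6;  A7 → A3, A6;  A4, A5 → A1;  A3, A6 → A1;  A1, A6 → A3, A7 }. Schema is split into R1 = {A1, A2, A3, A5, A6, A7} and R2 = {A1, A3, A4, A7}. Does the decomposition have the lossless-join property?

No

Common attributes: R1 ∩ R2 = {A1, A3, A7}.
Closure of {A1, A3, A7}: A1, A7 → A6 applies, adding A6. So (A1, A3, A7)⁺ = {A1, A3, A6, A7}.
The closure contains neither all of R1 = {A1, A2, A3, A5, A6, A7} nor all of R2 = {A1, A3, A4, A7}, so the common attributes are not a superkey of either fragment. The join is lossy.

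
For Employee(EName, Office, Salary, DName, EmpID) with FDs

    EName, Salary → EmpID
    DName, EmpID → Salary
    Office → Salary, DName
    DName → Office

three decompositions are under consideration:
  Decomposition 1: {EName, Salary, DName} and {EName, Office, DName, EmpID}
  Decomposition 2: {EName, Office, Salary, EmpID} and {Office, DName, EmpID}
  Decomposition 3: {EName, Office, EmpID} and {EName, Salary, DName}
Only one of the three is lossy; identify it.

Decomposition 3

Decomposition 1: common = {EName, DName}, closure = {EName, Office, Salary, DName, EmpID} → lossless.
Decomposition 2: common = {Office, EmpID}, closure = {Office, Salary, DName, EmpID} → lossless.
Decomposition 3: common = {EName}, closure = {EName} → lossy.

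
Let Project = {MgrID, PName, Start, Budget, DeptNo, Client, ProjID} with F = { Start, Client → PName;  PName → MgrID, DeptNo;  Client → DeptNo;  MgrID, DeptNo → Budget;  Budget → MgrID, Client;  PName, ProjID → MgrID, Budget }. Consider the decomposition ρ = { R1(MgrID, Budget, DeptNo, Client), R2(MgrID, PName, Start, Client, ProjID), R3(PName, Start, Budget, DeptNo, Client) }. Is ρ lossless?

Chase test. Columns are MgrID, PName, Start, Budget, DeptNo, Client, ProjID; row i has aⱼ where attribute j ∈ Ri, else bᵢⱼ.
Initial tableau (one row per fragment):
  row 1: a1 b12 b13 a4 a5 a6 b17
  row 2: a1 a2 a3 b24 b25 a6 a7
  row 3: b31 a2 a3 a4 a5 a6 b37
Rows 2 and 3 agree on PName; apply PName→MgrID, DeptNo and equate their MgrID, DeptNo entries.
Rows 1 and 2 agree on MgrID, DeptNo; apply MgrID, DeptNo→Budget and equate their Budget entries.
Row 2 is now all distinguished symbols — the join is lossless.

Yes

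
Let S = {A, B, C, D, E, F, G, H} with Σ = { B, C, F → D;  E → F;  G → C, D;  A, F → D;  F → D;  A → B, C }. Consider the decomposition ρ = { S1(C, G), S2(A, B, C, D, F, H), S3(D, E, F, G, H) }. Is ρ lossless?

Chase test. Columns are A, B, C, D, E, F, G, H; row i has aⱼ where attribute j ∈ Si, else bᵢⱼ.
Initial tableau (one row per fragment):
  row 1: b11 b12 a3 b14 b15 b16 a7 b18
  row 2: a1 a2 a3 a4 b25 a6 b27 a8
  row 3: b31 b32 b33 a4 a5 a6 a7 a8
Rows 1 and 3 agree on G; apply G→C, D and equate their C, D entries.
No row becomes fully distinguished — the join is lossy.

No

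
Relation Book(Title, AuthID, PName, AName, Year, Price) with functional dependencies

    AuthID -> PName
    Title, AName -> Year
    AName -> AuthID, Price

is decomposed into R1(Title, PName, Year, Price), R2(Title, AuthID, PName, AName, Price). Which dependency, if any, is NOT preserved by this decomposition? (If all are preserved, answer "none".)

Check Title, AName → Year: no single fragment contains all of {Title, AName, Year}, and the restricted closure of {Title, AName} across the fragments never reaches {Year}.
AuthID → PName is preserved.
AName → AuthID, Price is preserved.

Title, AName -> Year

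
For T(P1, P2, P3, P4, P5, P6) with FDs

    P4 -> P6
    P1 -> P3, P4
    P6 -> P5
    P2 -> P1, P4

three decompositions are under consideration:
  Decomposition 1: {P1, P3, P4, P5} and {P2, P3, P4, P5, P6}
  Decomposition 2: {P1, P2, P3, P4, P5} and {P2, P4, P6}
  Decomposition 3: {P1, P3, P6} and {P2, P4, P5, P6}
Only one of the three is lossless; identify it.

Decomposition 2

Decomposition 1: common = {P3, P4, P5}, closure = {P3, P4, P5, P6} → lossy.
Decomposition 2: common = {P2, P4}, closure = {P1, P2, P3, P4, P5, P6} → lossless.
Decomposition 3: common = {P6}, closure = {P5, P6} → lossy.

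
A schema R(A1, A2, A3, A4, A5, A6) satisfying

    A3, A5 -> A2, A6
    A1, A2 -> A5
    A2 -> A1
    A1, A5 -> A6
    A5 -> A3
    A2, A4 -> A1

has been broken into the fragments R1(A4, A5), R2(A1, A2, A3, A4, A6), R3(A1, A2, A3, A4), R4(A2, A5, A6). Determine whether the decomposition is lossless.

Chase test. Columns are A1, A2, A3, A4, A5, A6; row i has aⱼ where attribute j ∈ Ri, else bᵢⱼ.
Initial tableau (one row per fragment):
  row 1: b11 b12 b13 a4 a5 b16
  row 2: a1 a2 a3 a4 b25 a6
  row 3: a1 a2 a3 a4 b35 b36
  row 4: b41 a2 b43 b44 a5 a6
Rows 2 and 3 agree on A1, A2; apply A1, A2→A5 and equate their A5 entries.
Rows 2 and 4 agree on A2; apply A2→A1 and equate their A1 entries.
Rows 2 and 3 agree on A1, A5; apply A1, A5→A6 and equate their A6 entries.
Rows 1 and 4 agree on A5; apply A5→A3 and equate their A3 entries.
Rows 1 and 4 agree on A3, A5; apply A3, A5→A2, A6 and equate their A2, A6 entries.
Rows 2 and 4 agree on A1, A2; apply A1, A2→A5 and equate their A5 entries.
Rows 1 and 2 agree on A2; apply A2→A1 and equate their A1 entries.
Rows 1 and 2 agree on A5; apply A5→A3 and equate their A3 entries.
Row 1 is now all distinguished symbols — the join is lossless.

Yes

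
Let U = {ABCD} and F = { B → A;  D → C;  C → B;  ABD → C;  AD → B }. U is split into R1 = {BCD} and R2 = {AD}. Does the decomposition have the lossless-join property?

Common attributes: R1 ∩ R2 = {D}.
Closure of {D}: D → C applies, adding C; C → B applies, adding B; B → A applies, adding A. So (D)⁺ = {ABCD}.
This closure contains every attribute of R1, so R1 ∩ R2 → R1. The join is lossless.

Yes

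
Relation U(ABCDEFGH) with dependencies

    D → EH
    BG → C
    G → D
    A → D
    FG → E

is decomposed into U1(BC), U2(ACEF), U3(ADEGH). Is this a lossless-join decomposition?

Chase test. Columns are ABCDEFGH; row i has aⱼ where attribute j ∈ Ui, else bᵢⱼ.
Initial tableau (one row per fragment):
  row 1: b11 a2 a3 b14 b15 b16 b17 b18
  row 2: a1 b22 a3 b24 a5 a6 b27 b28
  row 3: a1 b32 b33 a4 a5 b36 a7 a8
Rows 2 and 3 agree on A; apply A→D and equate their D entries.
Rows 2 and 3 agree on D; apply D→EH and equate their EH entries.
No row becomes fully distinguished — the join is lossy.

No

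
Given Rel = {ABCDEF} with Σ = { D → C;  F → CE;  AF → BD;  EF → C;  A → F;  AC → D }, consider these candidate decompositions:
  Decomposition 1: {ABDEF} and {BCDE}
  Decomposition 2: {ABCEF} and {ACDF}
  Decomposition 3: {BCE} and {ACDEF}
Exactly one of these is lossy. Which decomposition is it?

Decomposition 3

Decomposition 1: common = {BDE}, closure = {BCDE} → lossless.
Decomposition 2: common = {ACF}, closure = {ABCDEF} → lossless.
Decomposition 3: common = {CE}, closure = {CE} → lossy.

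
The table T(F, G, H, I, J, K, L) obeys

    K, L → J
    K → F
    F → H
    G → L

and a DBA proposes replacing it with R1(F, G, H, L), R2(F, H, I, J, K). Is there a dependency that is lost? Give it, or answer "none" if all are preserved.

Check K, L → J: no single fragment contains all of {J, K, L}, and the restricted closure of {K, L} across the fragments never reaches {J}.
K → F is preserved.
F → H is preserved.
G → L is preserved.

K, L → J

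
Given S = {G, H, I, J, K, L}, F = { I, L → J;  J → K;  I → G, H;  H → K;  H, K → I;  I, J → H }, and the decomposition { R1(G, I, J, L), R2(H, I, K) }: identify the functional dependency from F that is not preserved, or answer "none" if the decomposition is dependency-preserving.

Check J → K: no single fragment contains all of {J, K}, and the restricted closure of {J} across the fragments never reaches {K}.
I, L → J is preserved.
I → G, H is preserved.
H → K is preserved.
H, K → I is preserved.
I, J → H is preserved.

J → K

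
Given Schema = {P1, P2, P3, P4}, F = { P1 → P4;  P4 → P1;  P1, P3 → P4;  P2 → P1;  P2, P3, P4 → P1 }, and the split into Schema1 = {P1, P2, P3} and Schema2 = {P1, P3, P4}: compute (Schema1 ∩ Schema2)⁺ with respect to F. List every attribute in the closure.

Schema1 ∩ Schema2 = {P1, P3}.
P1 → P4 applies, adding P4
Closure: {P1, P3, P4}.

P1, P3, P4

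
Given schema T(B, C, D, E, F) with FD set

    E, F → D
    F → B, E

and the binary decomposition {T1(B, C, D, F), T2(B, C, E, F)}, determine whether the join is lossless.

Yes

Common attributes: T1 ∩ T2 = {B, C, F}.
Closure of {B, C, F}: F → B, E applies, adding E; E, F → D applies, adding D. So (B, C, F)⁺ = {B, C, D, E, F}.
This closure contains every attribute of T1, so T1 ∩ T2 → T1. The join is lossless.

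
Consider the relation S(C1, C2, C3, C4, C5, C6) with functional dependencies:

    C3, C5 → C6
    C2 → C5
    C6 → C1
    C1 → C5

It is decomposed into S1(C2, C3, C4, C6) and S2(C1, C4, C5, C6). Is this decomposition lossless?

Yes

Common attributes: S1 ∩ S2 = {C4, C6}.
Closure of {C4, C6}: C6 → C1 applies, adding C1; C1 → C5 applies, adding C5. So (C4, C6)⁺ = {C1, C4, C5, C6}.
This closure contains every attribute of S2, so S1 ∩ S2 → S2. The join is lossless.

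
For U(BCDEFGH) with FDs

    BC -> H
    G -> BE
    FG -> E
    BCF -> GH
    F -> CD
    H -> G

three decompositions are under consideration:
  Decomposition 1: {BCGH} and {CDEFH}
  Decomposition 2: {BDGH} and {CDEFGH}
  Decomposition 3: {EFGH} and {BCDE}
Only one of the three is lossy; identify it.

Decomposition 1: common = {CH}, closure = {BCEGH} → lossless.
Decomposition 2: common = {DGH}, closure = {BDEGH} → lossless.
Decomposition 3: common = {E}, closure = {E} → lossy.

Decomposition 3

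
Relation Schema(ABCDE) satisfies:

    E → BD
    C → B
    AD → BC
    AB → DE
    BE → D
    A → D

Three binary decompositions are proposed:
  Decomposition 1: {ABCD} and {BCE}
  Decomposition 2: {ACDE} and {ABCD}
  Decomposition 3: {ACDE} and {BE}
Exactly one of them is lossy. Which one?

Decomposition 1: common = {BC}, closure = {BC} → lossy.
Decomposition 2: common = {ACD}, closure = {ABCDE} → lossless.
Decomposition 3: common = {E}, closure = {BDE} → lossless.

Decomposition 1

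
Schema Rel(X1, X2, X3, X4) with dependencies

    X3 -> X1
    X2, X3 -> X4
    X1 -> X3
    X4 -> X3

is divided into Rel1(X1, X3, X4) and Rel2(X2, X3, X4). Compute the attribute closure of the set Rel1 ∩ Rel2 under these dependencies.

Rel1 ∩ Rel2 = {X3, X4}.
X3 → X1 applies, adding X1
Closure: {X1, X3, X4}.

X1, X3, X4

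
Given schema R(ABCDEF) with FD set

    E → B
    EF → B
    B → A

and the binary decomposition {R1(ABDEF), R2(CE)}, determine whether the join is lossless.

No

Common attributes: R1 ∩ R2 = {E}.
Closure of {E}: E → B applies, adding B; B → A applies, adding A. So (E)⁺ = {ABE}.
The closure contains neither all of R1 = {ABDEF} nor all of R2 = {CE}, so the common attributes are not a superkey of either fragment. The join is lossy.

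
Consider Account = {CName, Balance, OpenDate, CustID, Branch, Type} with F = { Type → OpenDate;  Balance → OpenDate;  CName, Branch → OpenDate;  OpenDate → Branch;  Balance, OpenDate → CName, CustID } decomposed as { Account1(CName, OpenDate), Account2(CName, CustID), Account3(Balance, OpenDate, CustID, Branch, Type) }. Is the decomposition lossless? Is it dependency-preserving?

lossy and not dependency-preserving

Lossless test (chase): Rows 1 and 3 agree on OpenDate; apply OpenDate→Branch and equate their Branch entries. No row becomes fully distinguished — the join is lossy.
Dependency preservation: the restricted closure of {CName, Branch} across the fragments never reaches {OpenDate}, so CName, Branch → OpenDate cannot be enforced without a join — not preserved.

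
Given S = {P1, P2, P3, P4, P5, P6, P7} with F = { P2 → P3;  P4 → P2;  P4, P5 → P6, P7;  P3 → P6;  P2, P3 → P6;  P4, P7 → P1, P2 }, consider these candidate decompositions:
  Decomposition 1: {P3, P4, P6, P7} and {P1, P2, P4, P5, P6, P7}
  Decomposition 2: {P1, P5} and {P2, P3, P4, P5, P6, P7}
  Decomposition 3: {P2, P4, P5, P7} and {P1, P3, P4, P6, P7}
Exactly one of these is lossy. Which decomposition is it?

Decomposition 1: common = {P4, P6, P7}, closure = {P1, P2, P3, P4, P6, P7} → lossless.
Decomposition 2: common = {P5}, closure = {P5} → lossy.
Decomposition 3: common = {P4, P7}, closure = {P1, P2, P3, P4, P6, P7} → lossless.

Decomposition 2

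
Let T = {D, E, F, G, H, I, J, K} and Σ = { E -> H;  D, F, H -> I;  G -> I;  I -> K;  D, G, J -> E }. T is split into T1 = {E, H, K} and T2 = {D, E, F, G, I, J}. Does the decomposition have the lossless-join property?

Common attributes: T1 ∩ T2 = {E}.
Closure of {E}: E → H applies, adding H. So (E)⁺ = {E, H}.
The closure contains neither all of T1 = {E, H, K} nor all of T2 = {D, E, F, G, I, J}, so the common attributes are not a superkey of either fragment. The join is lossy.

No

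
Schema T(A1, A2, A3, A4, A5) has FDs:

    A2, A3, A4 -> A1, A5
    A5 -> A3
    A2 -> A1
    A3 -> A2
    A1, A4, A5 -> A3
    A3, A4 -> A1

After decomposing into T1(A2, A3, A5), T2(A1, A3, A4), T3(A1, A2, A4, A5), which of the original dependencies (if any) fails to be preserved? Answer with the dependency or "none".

Check A2, A3, A4 → A1, A5: no single fragment contains all of {A1, A2, A3, A4, A5}, and the restricted closure of {A2, A3, A4} across the fragments never reaches {A1, A5}.
A5 → A3 is preserved.
A2 → A1 is preserved.
A3 → A2 is preserved.
A1, A4, A5 → A3 is preserved.
A3, A4 → A1 is preserved.

A2, A3, A4 -> A1, A5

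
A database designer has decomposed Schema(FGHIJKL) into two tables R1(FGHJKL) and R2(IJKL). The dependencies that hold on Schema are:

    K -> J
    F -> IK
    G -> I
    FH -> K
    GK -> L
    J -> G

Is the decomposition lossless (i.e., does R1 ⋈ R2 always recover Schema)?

Common attributes: R1 ∩ R2 = {JKL}.
Closure of {JKL}: J → G applies, adding G; G → I applies, adding I. So (JKL)⁺ = {GIJKL}.
This closure contains every attribute of R2, so R1 ∩ R2 → R2. The join is lossless.

Yes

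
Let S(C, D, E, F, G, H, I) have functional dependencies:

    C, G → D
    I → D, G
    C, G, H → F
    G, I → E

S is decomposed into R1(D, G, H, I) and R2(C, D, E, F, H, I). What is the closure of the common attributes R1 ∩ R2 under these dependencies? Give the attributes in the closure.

R1 ∩ R2 = {D, H, I}.
I → D, G applies, adding G
G, I → E applies, adding E
Closure: {D, E, G, H, I}.

D, E, G, H, I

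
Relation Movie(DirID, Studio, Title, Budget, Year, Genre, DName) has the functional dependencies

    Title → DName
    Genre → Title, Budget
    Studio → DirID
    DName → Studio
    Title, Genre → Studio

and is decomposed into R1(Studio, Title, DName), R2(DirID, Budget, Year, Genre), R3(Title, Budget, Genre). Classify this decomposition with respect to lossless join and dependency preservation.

Lossless test (chase): Rows 1 and 3 agree on Title; apply Title→DName and equate their DName entries. Rows 2 and 3 agree on Genre; apply Genre→Title, Budget and equate their Title, Budget entries. Rows 1 and 3 agree on DName; apply DName→Studio and equate their Studio entries. Rows 2 and 3 agree on Title, Genre; apply Title, Genre→Studio and equate their Studio entries. Rows 1 and 2 agree on Title; apply Title→DName and equate their DName entries. Rows 1 and 2 agree on Studio; apply Studio→DirID and equate their DirID entries. Rows 1 and 3 agree on Studio; apply Studio→DirID and equate their DirID entries. Row 2 is now all distinguished symbols — the join is lossless.
Dependency preservation: the restricted closure of {Studio} across the fragments never reaches {DirID}, so Studio → DirID cannot be enforced without a join — not preserved.

lossless but not dependency-preserving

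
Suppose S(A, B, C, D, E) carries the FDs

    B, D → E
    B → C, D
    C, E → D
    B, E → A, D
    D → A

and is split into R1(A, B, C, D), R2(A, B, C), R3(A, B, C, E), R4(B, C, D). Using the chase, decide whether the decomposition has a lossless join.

Yes

Chase test. Columns are A, B, C, D, E; row i has aⱼ where attribute j ∈ Ri, else bᵢⱼ.
Initial tableau (one row per fragment):
  row 1: a1 a2 a3 a4 b15
  row 2: a1 a2 a3 b24 b25
  row 3: a1 a2 a3 b34 a5
  row 4: b41 a2 a3 a4 b45
Rows 1 and 4 agree on B, D; apply B, D→E and equate their E entries.
Rows 1 and 2 agree on B; apply B→C, D and equate their C, D entries.
Rows 1 and 3 agree on B; apply B→C, D and equate their C, D entries.
Rows 1 and 4 agree on B, E; apply B, E→A, D and equate their A, D entries.
Rows 1 and 2 agree on B, D; apply B, D→E and equate their E entries.
Rows 1 and 3 agree on B, D; apply B, D→E and equate their E entries.
Row 1 is now all distinguished symbols — the join is lossless.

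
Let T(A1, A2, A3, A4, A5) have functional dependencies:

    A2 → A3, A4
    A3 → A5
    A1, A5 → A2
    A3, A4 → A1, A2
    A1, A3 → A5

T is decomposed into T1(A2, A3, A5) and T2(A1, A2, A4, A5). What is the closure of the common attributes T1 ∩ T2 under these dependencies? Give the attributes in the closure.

T1 ∩ T2 = {A2, A5}.
A2 → A3, A4 applies, adding A3, A4
A3, A4 → A1, A2 applies, adding A1
Closure: {A1, A2, A3, A4, A5}.

A1, A2, A3, A4, A5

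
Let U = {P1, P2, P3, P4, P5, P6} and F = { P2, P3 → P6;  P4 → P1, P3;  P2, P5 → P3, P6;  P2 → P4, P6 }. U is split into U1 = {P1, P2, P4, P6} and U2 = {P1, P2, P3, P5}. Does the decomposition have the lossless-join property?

Yes

Common attributes: U1 ∩ U2 = {P1, P2}.
Closure of {P1, P2}: P2 → P4, P6 applies, adding P4, P6; P4 → P1, P3 applies, adding P3. So (P1, P2)⁺ = {P1, P2, P3, P4, P6}.
This closure contains every attribute of U1, so U1 ∩ U2 → U1. The join is lossless.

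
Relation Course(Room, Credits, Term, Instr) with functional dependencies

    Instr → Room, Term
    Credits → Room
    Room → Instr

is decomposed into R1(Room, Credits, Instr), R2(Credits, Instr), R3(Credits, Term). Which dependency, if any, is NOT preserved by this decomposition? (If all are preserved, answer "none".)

Check Instr → Room, Term: no single fragment contains all of {Room, Term, Instr}, and the restricted closure of {Instr} across the fragments never reaches {Room, Term}.
Credits → Room is preserved.
Room → Instr is preserved.

Instr → Room, Term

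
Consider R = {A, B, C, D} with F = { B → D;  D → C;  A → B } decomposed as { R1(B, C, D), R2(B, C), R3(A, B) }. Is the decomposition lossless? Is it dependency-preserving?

lossless and dependency-preserving

Lossless test (chase): Rows 1 and 2 agree on B; apply B→D and equate their D entries. Rows 1 and 3 agree on B; apply B→D and equate their D entries. Rows 1 and 3 agree on D; apply D→C and equate their C entries. Row 3 is now all distinguished symbols — the join is lossless.
Dependency preservation: every FD's attributes lie within a single fragment, so each can be enforced locally — preserved.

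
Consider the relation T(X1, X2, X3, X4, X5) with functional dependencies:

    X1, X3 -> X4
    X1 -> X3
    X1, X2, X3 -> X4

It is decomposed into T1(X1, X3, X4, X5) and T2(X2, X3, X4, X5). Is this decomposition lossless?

Common attributes: T1 ∩ T2 = {X3, X4, X5}.
No dependency enlarges {X3, X4, X5}, so (X3, X4, X5)⁺ = {X3, X4, X5}.
The closure contains neither all of T1 = {X1, X3, X4, X5} nor all of T2 = {X2, X3, X4, X5}, so the common attributes are not a superkey of either fragment. The join is lossy.

No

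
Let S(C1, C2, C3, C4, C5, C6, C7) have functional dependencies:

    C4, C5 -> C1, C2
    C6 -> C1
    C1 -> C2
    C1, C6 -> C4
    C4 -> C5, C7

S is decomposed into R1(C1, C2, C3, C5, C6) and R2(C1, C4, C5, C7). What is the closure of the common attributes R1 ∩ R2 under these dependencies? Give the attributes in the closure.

R1 ∩ R2 = {C1, C5}.
C1 → C2 applies, adding C2
Closure: {C1, C2, C5}.

C1, C2, C5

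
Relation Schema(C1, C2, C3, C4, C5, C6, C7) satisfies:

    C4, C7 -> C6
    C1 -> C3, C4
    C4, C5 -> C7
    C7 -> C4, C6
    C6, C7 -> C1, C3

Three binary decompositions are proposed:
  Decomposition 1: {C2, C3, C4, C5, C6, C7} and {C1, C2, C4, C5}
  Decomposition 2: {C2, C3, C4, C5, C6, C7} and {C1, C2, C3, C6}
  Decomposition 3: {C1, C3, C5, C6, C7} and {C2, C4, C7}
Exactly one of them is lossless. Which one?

Decomposition 1

Decomposition 1: common = {C2, C4, C5}, closure = {C1, C2, C3, C4, C5, C6, C7} → lossless.
Decomposition 2: common = {C2, C3, C6}, closure = {C2, C3, C6} → lossy.
Decomposition 3: common = {C7}, closure = {C1, C3, C4, C6, C7} → lossy.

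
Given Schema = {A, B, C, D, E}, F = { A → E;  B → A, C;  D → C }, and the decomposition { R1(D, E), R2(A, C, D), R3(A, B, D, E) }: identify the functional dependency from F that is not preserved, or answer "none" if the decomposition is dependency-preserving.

Check B → A, C: no single fragment contains all of {A, B, C}, and the restricted closure of {B} across the fragments never reaches {A, C}.
A → E is preserved.
D → C is preserved.

B → A, C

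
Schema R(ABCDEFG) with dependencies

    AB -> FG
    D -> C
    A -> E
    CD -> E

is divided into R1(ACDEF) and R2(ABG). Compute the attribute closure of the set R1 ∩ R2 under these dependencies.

R1 ∩ R2 = {A}.
A → E applies, adding E
Closure: {AE}.

AE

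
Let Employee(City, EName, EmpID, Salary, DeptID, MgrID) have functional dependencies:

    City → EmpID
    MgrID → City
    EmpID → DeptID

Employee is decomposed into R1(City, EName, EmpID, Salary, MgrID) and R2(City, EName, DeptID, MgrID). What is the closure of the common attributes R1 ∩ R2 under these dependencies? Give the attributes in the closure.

R1 ∩ R2 = {City, EName, MgrID}.
City → EmpID applies, adding EmpID
EmpID → DeptID applies, adding DeptID
Closure: {City, EName, EmpID, DeptID, MgrID}.

City, EName, EmpID, DeptID, MgrID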